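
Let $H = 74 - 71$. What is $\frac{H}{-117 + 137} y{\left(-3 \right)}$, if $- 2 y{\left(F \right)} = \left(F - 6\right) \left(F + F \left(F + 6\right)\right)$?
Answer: $- \frac{81}{10} \approx -8.1$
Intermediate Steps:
$H = 3$ ($H = 74 - 71 = 3$)
$y{\left(F \right)} = - \frac{\left(-6 + F\right) \left(F + F \left(6 + F\right)\right)}{2}$ ($y{\left(F \right)} = - \frac{\left(F - 6\right) \left(F + F \left(F + 6\right)\right)}{2} = - \frac{\left(-6 + F\right) \left(F + F \left(6 + F\right)\right)}{2}$)
$\frac{H}{-117 + 137} y{\left(-3 \right)} = \frac{3}{-117 + 137} \cdot \frac{1}{2} \left(-3\right) \left(42 - -3 - \left(-3\right)^{2}\right) = \frac{3}{20} \cdot \frac{1}{2} \left(-3\right) \left(42 + 3 - 9\right) = 3 \cdot \frac{1}{20} \cdot \frac{1}{2} \left(-3\right) \left(42 + 3 - 9\right) = \frac{3 \cdot \frac{1}{2} \left(-3\right) 36}{20} = \frac{3}{20} \left(-54\right) = - \frac{81}{10}$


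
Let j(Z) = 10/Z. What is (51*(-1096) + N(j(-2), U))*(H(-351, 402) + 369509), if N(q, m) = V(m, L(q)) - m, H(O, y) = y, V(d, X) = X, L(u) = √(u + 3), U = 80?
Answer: -20706138136 + 369911*I*√2 ≈ -2.0706e+10 + 5.2313e+5*I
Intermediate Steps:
L(u) = √(3 + u)
N(q, m) = √(3 + q) - m
(51*(-1096) + N(j(-2), U))*(H(-351, 402) + 369509) = (51*(-1096) + (√(3 + 10/(-2)) - 1*80))*(402 + 369509) = (-55896 + (√(3 + 10*(-½)) - 80))*369911 = (-55896 + (√(3 - 5) - 80))*369911 = (-55896 + (√(-2) - 80))*369911 = (-55896 + (I*√2 - 80))*369911 = (-55896 + (-80 + I*√2))*369911 = (-55976 + I*√2)*369911 = -20706138136 + 369911*I*√2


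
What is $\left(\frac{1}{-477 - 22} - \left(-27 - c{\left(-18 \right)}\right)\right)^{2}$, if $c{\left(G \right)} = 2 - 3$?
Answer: $\frac{168298729}{249001} \approx 675.9$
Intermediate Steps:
$c{\left(G \right)} = -1$
$\left(\frac{1}{-477 - 22} - \left(-27 - c{\left(-18 \right)}\right)\right)^{2} = \left(\frac{1}{-477 - 22} + \left(\left(-1 + 92\right) - 65\right)\right)^{2} = \left(\frac{1}{-499} + \left(91 - 65\right)\right)^{2} = \left(- \frac{1}{499} + 26\right)^{2} = \left(\frac{12973}{499}\right)^{2} = \frac{168298729}{249001}$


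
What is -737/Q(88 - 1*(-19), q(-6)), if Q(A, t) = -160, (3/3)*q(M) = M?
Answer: 737/160 ≈ 4.6062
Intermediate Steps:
q(M) = M
-737/Q(88 - 1*(-19), q(-6)) = -737/(-160) = -737*(-1/160) = 737/160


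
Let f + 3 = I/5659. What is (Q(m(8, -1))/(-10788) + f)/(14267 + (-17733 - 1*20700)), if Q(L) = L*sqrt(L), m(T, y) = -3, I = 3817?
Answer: 6580/68377697 - I*sqrt(3)/86900936 ≈ 9.623e-5 - 1.9931e-8*I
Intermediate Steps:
Q(L) = L**(3/2)
f = -13160/5659 (f = -3 + 3817/5659 = -13160/5659 ≈ -2.3255)
(Q(m(8, -1))/(-10788) + f)/(14267 + (-17733 - 1*20700)) = ((-3)**(3/2)/(-10788) - 13160/5659)/(14267 + (-17733 - 1*20700)) = (-3*I*sqrt(3)*(-1/10788) - 13160/5659)/(14267 + (-17733 - 20700)) = (I*sqrt(3)/3596 - 13160/5659)/(14267 - 38433) = (-13160/5659 + I*sqrt(3)/3596)/(-24166) = (-13160/5659 + I*sqrt(3)/3596)*(-1/24166) = 6580/68377697 - I*sqrt(3)/86900936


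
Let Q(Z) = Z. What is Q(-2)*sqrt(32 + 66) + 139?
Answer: 139 - 14*sqrt(2) ≈ 119.20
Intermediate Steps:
Q(-2)*sqrt(32 + 66) + 139 = -2*sqrt(32 + 66) + 139 = -14*sqrt(2) + 139 = 139 - 14*sqrt(2)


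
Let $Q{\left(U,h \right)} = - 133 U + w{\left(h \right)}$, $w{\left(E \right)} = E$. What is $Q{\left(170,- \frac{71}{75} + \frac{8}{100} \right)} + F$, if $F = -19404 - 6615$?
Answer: $- \frac{729448}{15} \approx -48630.0$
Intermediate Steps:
$Q{\left(U,h \right)} = h - 133 U$ ($Q{\left(U,h \right)} = - 133 U + h = h - 133 U$)
$F = -26019$
$Q{\left(170,- \frac{71}{75} + \frac{8}{100} \right)} + F = \left(\left(- \frac{71}{75} + \frac{8}{100}\right) - 22610\right) - 26019 = \left(\left(\left(-71\right) \frac{1}{75} + 8 \cdot \frac{1}{100}\right) - 22610\right) - 26019 = \left(\left(- \frac{71}{75} + \frac{2}{25}\right) - 22610\right) - 26019 = \left(- \frac{13}{15} - 22610\right) - 26019 = - \frac{339163}{15} - 26019 = - \frac{729448}{15}$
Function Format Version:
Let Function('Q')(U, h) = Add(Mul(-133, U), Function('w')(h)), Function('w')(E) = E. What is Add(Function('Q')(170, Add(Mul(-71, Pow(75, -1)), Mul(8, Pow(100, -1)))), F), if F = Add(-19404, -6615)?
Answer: Rational(-729448, 15) ≈ -48630.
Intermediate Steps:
Function('Q')(U, h) = Add(h, Mul(-133, U)) (Function('Q')(U, h) = Add(Mul(-133, U), h) = Add(h, Mul(-133, U)))
F = -26019
Add(Function('Q')(170, Add(Mul(-71, Pow(75, -1)), Mul(8, Pow(100, -1)))), F) = Add(Add(Add(Mul(-71, Pow(75, -1)), Mul(8, Pow(100, -1))), Mul(-133, 170)), -26019) = Add(Add(Add(Mul(-71, Rational(1, 75)), Mul(8, Rational(1, 100))), -22610), -26019) = Add(Add(Add(Rational(-71, 75), Rational(2, 25)), -22610), -26019) = Add(Add(Rational(-13, 15), -22610), -26019) = Add(Rational(-339163, 15), -26019) = Rational(-729448, 15)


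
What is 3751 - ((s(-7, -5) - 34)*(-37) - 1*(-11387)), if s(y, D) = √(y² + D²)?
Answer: -8894 + 37*√74 ≈ -8575.7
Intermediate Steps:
s(y, D) = √(D² + y²)
3751 - ((s(-7, -5) - 34)*(-37) - 1*(-11387)) = 3751 - ((√((-5)² + (-7)²) - 34)*(-37) - 1*(-11387)) = 3751 - ((√(25 + 49) - 34)*(-37) + 11387) = 3751 - ((√74 - 34)*(-37) + 11387) = 3751 - ((-34 + √74)*(-37) + 11387) = 3751 - ((1258 - 37*√74) + 11387) = 3751 - (12645 - 37*√74) = 3751 + (-12645 + 37*√74) = -8894 + 37*√74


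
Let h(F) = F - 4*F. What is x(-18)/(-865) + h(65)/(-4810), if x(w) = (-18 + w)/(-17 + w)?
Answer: 88161/2240350 ≈ 0.039351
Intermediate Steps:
h(F) = -3*F
x(w) = (-18 + w)/(-17 + w)
x(-18)/(-865) + h(65)/(-4810) = ((-18 - 18)/(-17 - 18))/(-865) - 3*65/(-4810) = (-36/(-35))*(-1/865) - 195*(-1/4810) = -1/35*(-36)*(-1/865) + 3/74 = (36/35)*(-1/865) + 3/74 = -36/30275 + 3/74 = 88161/2240350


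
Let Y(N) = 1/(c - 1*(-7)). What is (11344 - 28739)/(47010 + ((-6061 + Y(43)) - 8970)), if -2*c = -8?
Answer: -38269/70354 ≈ -0.54395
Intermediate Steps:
c = 4 (c = -1/2*(-8) = 4)
Y(N) = 1/11 (Y(N) = 1/(4 - 1*(-7)) = 1/(4 + 7) = 1/11)
(11344 - 28739)/(47010 + ((-6061 + Y(43)) - 8970)) = (11344 - 28739)/(47010 + ((-6061 + 1/11) - 8970)) = -17395/(47010 + (-66670/11 - 8970)) = -17395/(47010 - 165340/11) = -17395/351770/11 = -17395*11/351770 = -38269/70354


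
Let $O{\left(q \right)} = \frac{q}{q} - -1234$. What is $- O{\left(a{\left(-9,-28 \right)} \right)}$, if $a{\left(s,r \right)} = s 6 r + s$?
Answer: $-1235$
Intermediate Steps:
$a{\left(s,r \right)} = s + 6 r s$ ($a{\left(s,r \right)} = 6 r s + s = s + 6 r s$)
$O{\left(q \right)} = 1235$ ($O{\left(q \right)} = 1 + 1234 = 1235$)
$- O{\left(a{\left(-9,-28 \right)} \right)} = \left(-1\right) 1235 = -1235$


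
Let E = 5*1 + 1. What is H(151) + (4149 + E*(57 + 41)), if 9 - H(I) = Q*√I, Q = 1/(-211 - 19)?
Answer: 4746 + √151/230 ≈ 4746.1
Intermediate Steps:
E = 6 (E = 5 + 1 = 6)
Q = -1/230 (Q = 1/(-230) = -1/230 ≈ -0.0043478)
H(I) = 9 + √I/230 (H(I) = 9 - (-1)*√I/230 = 9 + √I/230)
H(151) + (4149 + E*(57 + 41)) = (9 + √151/230) + (4149 + 6*(57 + 41)) = (9 + √151/230) + (4149 + 6*98) = (9 + √151/230) + (4149 + 588) = (9 + √151/230) + 4737 = 4746 + √151/230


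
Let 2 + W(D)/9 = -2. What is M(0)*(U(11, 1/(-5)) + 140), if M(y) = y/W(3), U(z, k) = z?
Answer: 0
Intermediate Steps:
W(D) = -36 (W(D) = -18 + 9*(-2) = -18 - 18 = -36)
M(y) = -y/36 (M(y) = y/(-36) = y*(-1/36) = -y/36)
M(0)*(U(11, 1/(-5)) + 140) = (-1/36*0)*(11 + 140) = 0*151 = 0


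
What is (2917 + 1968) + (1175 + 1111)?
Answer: 7171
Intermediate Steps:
(2917 + 1968) + (1175 + 1111) = 4885 + 2286 = 7171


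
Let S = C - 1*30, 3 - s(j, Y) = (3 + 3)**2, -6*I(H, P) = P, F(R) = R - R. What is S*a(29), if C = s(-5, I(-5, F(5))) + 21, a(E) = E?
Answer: -1218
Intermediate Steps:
F(R) = 0
I(H, P) = -P/6
s(j, Y) = -33 (s(j, Y) = 3 - (3 + 3)**2 = 3 - 1*6**2 = 3 - 1*36 = 3 - 36 = -33)
C = -12 (C = -33 + 21 = -12)
S = -42 (S = -12 - 1*30 = -12 - 30 = -42)
S*a(29) = -42*29 = -1218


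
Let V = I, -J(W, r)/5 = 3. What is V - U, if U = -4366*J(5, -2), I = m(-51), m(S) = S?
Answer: -65541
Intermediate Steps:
J(W, r) = -15 (J(W, r) = -5*3 = -15)
I = -51
U = 65490 (U = -4366*(-15) = 65490)
V = -51
V - U = -51 - 1*65490 = -51 - 65490 = -65541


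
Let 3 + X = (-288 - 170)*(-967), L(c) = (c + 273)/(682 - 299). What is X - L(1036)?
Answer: 169622880/383 ≈ 4.4288e+5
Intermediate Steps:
L(c) = 273/383 + c/383 (L(c) = (273 + c)/383 = (273 + c)*(1/383) = 273/383 + c/383)
X = 442883 (X = -3 + (-288 - 170)*(-967) = -3 - 458*(-967) = -3 + 442886 = 442883)
X - L(1036) = 442883 - (273/383 + (1/383)*1036) = 442883 - (273/383 + 1036/383) = 442883 - 1*1309/383 = 442883 - 1309/383 = 169622880/383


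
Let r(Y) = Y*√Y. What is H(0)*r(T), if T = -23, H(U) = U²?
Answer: 0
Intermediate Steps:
r(Y) = Y^(3/2)
H(0)*r(T) = 0²*(-23)^(3/2) = 0*(-23*I*√23) = 0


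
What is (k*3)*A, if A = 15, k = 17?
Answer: 765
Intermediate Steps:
(k*3)*A = (17*3)*15 = 51*15 = 765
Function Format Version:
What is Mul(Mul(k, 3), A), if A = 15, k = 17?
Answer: 765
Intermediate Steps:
Mul(Mul(k, 3), A) = Mul(Mul(17, 3), 15) = Mul(51, 15) = 765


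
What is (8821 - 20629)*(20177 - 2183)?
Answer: -212473152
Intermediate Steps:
(8821 - 20629)*(20177 - 2183) = -11808*17994 = -212473152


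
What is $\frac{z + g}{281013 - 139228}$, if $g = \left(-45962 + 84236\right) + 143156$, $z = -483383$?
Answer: $- \frac{301953}{141785} \approx -2.1297$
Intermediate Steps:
$g = 181430$ ($g = 38274 + 143156 = 181430$)
$\frac{z + g}{281013 - 139228} = \frac{-483383 + 181430}{281013 - 139228} = - \frac{301953}{141785}$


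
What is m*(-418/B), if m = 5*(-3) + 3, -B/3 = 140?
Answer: -418/35 ≈ -11.943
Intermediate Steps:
B = -420 (B = -3*140 = -420)
m = -12 (m = -15 + 3 = -12)
m*(-418/B) = -(-5016)/(-420) = -(-5016)*(-1)/420 = -12*209/210 = -418/35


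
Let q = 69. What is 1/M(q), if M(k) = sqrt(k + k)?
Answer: sqrt(138)/138 ≈ 0.085126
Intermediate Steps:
M(k) = sqrt(2)*sqrt(k) (M(k) = sqrt(2*k) = sqrt(2)*sqrt(k))
1/M(q) = 1/(sqrt(2)*sqrt(69)) = 1/(sqrt(138)) = sqrt(138)/138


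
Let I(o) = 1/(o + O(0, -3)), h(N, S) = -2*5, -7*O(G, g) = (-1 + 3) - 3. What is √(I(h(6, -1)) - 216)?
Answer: I*√1028859/69 ≈ 14.7*I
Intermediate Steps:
O(G, g) = ⅐ (O(G, g) = -((-1 + 3) - 3)/7 = -(2 - 3)/7 = -⅐*(-1) = ⅐)
h(N, S) = -10
I(o) = 1/(⅐ + o) (I(o) = 1/(o + ⅐) = 1/(⅐ + o))
√(I(h(6, -1)) - 216) = √(7/(1 + 7*(-10)) - 216) = √(7/(1 - 70) - 216) = √(7/(-69) - 216) = √(7*(-1/69) - 216) = √(-7/69 - 216) = √(-14911/69) = I*√1028859/69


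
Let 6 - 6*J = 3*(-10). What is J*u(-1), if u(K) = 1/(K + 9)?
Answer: 3/4 ≈ 0.75000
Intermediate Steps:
J = 6 (J = 1 - (-10)/2 = 1 - 1/6*(-30) = 1 + 5 = 6)
u(K) = 1/(9 + K)
J*u(-1) = 6/(9 - 1) = 6/8 = 6*(1/8) = 3/4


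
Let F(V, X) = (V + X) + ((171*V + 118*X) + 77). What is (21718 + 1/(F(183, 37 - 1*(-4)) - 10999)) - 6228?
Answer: 393957171/25433 ≈ 15490.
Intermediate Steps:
F(V, X) = 77 + 119*X + 172*V (F(V, X) = (V + X) + ((118*X + 171*V) + 77) = (V + X) + (77 + 118*X + 171*V) = 77 + 119*X + 172*V)
(21718 + 1/(F(183, 37 - 1*(-4)) - 10999)) - 6228 = (21718 + 1/((77 + 119*(37 - 1*(-4)) + 172*183) - 10999)) - 6228 = (21718 + 1/((77 + 119*(37 + 4) + 31476) - 10999)) - 6228 = (21718 + 1/((77 + 119*41 + 31476) - 10999)) - 6228 = (21718 + 1/((77 + 4879 + 31476) - 10999)) - 6228 = (21718 + 1/(36432 - 10999)) - 6228 = (21718 + 1/25433) - 6228 = 552353895/25433 - 6228 = 393957171/25433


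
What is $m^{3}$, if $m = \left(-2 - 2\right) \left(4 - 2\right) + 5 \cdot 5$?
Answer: $4913$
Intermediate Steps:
$m = 17$ ($m = \left(-4\right) 2 + 25 = -8 + 25 = 17$)
$m^{3} = 17^{3} = 4913$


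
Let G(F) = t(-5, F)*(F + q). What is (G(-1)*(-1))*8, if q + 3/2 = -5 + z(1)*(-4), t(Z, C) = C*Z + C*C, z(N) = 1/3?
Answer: 424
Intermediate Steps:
z(N) = ⅓
t(Z, C) = C² + C*Z (t(Z, C) = C*Z + C² = C² + C*Z)
q = -47/6 (q = -3/2 + (-5 + (⅓)*(-4)) = -3/2 + (-5 - 4/3) = -3/2 - 19/3 = -47/6 ≈ -7.8333)
G(F) = F*(-5 + F)*(-47/6 + F) (G(F) = (F*(F - 5))*(F - 47/6) = (F*(-5 + F))*(-47/6 + F) = F*(-5 + F)*(-47/6 + F))
(G(-1)*(-1))*8 = (((⅙)*(-1)*(-47 + 6*(-1))*(-5 - 1))*(-1))*8 = (((⅙)*(-1)*(-47 - 6)*(-6))*(-1))*8 = (((⅙)*(-1)*(-53)*(-6))*(-1))*8 = -53*(-1)*8 = 53*8 = 424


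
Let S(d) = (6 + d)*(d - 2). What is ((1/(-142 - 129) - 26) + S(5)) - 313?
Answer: -82927/271 ≈ -306.00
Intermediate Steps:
S(d) = (-2 + d)*(6 + d) (S(d) = (6 + d)*(-2 + d) = (-2 + d)*(6 + d))
((1/(-142 - 129) - 26) + S(5)) - 313 = ((1/(-142 - 129) - 26) + (-12 + 5² + 4*5)) - 313 = ((1/(-271) - 26) + (-12 + 25 + 20)) - 313 = ((-1/271 - 26) + 33) - 313 = (-7047/271 + 33) - 313 = 1896/271 - 313 = -82927/271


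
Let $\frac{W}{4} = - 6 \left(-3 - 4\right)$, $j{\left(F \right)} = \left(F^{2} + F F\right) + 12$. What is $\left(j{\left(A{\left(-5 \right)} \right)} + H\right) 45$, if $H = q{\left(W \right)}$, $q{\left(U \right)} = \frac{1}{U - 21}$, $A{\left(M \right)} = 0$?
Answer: $\frac{26475}{49} \approx 540.31$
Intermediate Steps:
$j{\left(F \right)} = 12 + 2 F^{2}$ ($j{\left(F \right)} = \left(F^{2} + F^{2}\right) + 12 = 2 F^{2} + 12 = 12 + 2 F^{2}$)
$W = 168$ ($W = 4 \left(- 6 \left(-3 - 4\right)\right) = 4 \left(\left(-6\right) \left(-7\right)\right) = 4 \cdot 42 = 168$)
$q{\left(U \right)} = \frac{1}{-21 + U}$
$H = \frac{1}{147}$ ($H = \frac{1}{-21 + 168} = \frac{1}{147} \approx 0.0068027$)
$\left(j{\left(A{\left(-5 \right)} \right)} + H\right) 45 = \left(\left(12 + 2 \cdot 0^{2}\right) + \frac{1}{147}\right) 45 = \left(\left(12 + 2 \cdot 0\right) + \frac{1}{147}\right) 45 = \left(\left(12 + 0\right) + \frac{1}{147}\right) 45 = \left(12 + \frac{1}{147}\right) 45 = \frac{1765}{147} \cdot 45 = \frac{26475}{49}$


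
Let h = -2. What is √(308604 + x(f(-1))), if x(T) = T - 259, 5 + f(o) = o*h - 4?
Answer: √308338 ≈ 555.28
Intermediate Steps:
f(o) = -9 - 2*o (f(o) = -5 + (o*(-2) - 4) = -5 + (-2*o - 4) = -5 + (-4 - 2*o) = -9 - 2*o)
x(T) = -259 + T
√(308604 + x(f(-1))) = √(308604 + (-259 + (-9 - 2*(-1)))) = √(308604 + (-259 + (-9 + 2))) = √(308604 + (-259 - 7)) = √(308604 - 266) = √308338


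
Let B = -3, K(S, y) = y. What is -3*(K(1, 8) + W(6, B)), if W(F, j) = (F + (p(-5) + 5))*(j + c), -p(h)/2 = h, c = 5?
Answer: -150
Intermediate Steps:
p(h) = -2*h
W(F, j) = (5 + j)*(15 + F) (W(F, j) = (F + (-2*(-5) + 5))*(j + 5) = (F + (10 + 5))*(5 + j) = (F + 15)*(5 + j) = (15 + F)*(5 + j) = (5 + j)*(15 + F))
-3*(K(1, 8) + W(6, B)) = -3*(8 + (75 + 5*6 + 15*(-3) + 6*(-3))) = -3*(8 + (75 + 30 - 45 - 18)) = -3*(8 + 42) = -3*50 = -150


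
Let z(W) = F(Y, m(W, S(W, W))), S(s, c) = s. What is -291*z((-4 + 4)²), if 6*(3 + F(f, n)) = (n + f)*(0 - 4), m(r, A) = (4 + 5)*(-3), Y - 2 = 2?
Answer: -3589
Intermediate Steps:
Y = 4 (Y = 2 + 2 = 4)
m(r, A) = -27 (m(r, A) = 9*(-3) = -27)
F(f, n) = -3 - 2*f/3 - 2*n/3 (F(f, n) = -3 + ((n + f)*(0 - 4))/6 = -3 + ((f + n)*(-4))/6 = -3 + (-4*f - 4*n)/6 = -3 + (-2*f/3 - 2*n/3) = -3 - 2*f/3 - 2*n/3)
z(W) = 37/3 (z(W) = -3 - ⅔*4 - ⅔*(-27) = -3 - 8/3 + 18 = 37/3)
-291*z((-4 + 4)²) = -291*37/3 = -3589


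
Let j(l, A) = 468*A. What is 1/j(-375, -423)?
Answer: -1/197964 ≈ -5.0514e-6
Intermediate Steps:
1/j(-375, -423) = 1/(468*(-423)) = 1/(-197964) = -1/197964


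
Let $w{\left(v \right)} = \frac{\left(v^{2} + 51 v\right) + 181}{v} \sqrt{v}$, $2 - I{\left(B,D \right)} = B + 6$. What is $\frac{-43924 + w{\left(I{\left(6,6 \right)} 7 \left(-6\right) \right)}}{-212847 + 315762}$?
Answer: $- \frac{43924}{102915} + \frac{198001 \sqrt{105}}{21612150} \approx -0.33292$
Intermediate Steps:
$I{\left(B,D \right)} = -4 - B$ ($I{\left(B,D \right)} = 2 - \left(B + 6\right) = 2 - \left(6 + B\right) = -4 - B$)
$w{\left(v \right)} = \frac{181 + v^{2} + 51 v}{\sqrt{v}}$ ($w{\left(v \right)} = \frac{181 + v^{2} + 51 v}{v} \sqrt{v} = \frac{181 + v^{2} + 51 v}{\sqrt{v}}$)
$\frac{-43924 + w{\left(I{\left(6,6 \right)} 7 \left(-6\right) \right)}}{-212847 + 315762} = \frac{-43924 + \frac{181 + \left(-4 - 6\right) 7 \left(-6\right) \left(51 + \left(-4 - 6\right) 7 \left(-6\right)\right)}{2 \sqrt{105}}}{-212847 + 315762} = \frac{-43924 + \frac{181 + \left(-4 - 6\right) 7 \left(-6\right) \left(51 + \left(-4 - 6\right) 7 \left(-6\right)\right)}{2 \sqrt{105}}}{102915} = \left(-43924 + \frac{181 + \left(-10\right) 7 \left(-6\right) \left(51 + \left(-10\right) 7 \left(-6\right)\right)}{2 \sqrt{105}}\right) \frac{1}{102915} = \left(-43924 + \frac{181 + \left(-70\right) \left(-6\right) \left(51 - -420\right)}{2 \sqrt{105}}\right) \frac{1}{102915} = \left(-43924 + \frac{181 + 420 \left(51 + 420\right)}{2 \sqrt{105}}\right) \frac{1}{102915} = \left(-43924 + \frac{\sqrt{105}}{210} \left(181 + 420 \cdot 471\right)\right) \frac{1}{102915} = \left(-43924 + \frac{\sqrt{105}}{210} \left(181 + 197820\right)\right) \frac{1}{102915} = \left(-43924 + \frac{\sqrt{105}}{210} \cdot 198001\right) \frac{1}{102915} = \left(-43924 + \frac{198001 \sqrt{105}}{210}\right) \frac{1}{102915} = - \frac{43924}{102915} + \frac{198001 \sqrt{105}}{21612150}$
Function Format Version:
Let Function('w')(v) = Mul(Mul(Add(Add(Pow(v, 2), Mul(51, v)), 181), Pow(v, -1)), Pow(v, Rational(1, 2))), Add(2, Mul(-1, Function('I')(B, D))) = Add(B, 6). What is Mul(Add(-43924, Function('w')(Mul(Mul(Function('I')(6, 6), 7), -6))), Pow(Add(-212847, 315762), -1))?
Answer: Add(Rational(-43924, 102915), Mul(Rational(198001, 21612150), Pow(105, Rational(1, 2)))) ≈ -0.33292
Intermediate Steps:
Function('I')(B, D) = Add(-4, Mul(-1, B)) (Function('I')(B, D) = Add(2, Mul(-1, Add(B, 6))) = Add(2, Mul(-1, Add(6, B))) = Add(2, Add(-6, Mul(-1, B))) = Add(-4, Mul(-1, B)))
Function('w')(v) = Mul(Pow(v, Rational(-1, 2)), Add(181, Pow(v, 2), Mul(51, v))) (Function('w')(v) = Mul(Mul(Add(181, Pow(v, 2), Mul(51, v)), Pow(v, -1)), Pow(v, Rational(1, 2))) = Mul(Mul(Pow(v, -1), Add(181, Pow(v, 2), Mul(51, v))), Pow(v, Rational(1, 2))) = Mul(Pow(v, Rational(-1, 2)), Add(181, Pow(v, 2), Mul(51, v))))
Mul(Add(-43924, Function('w')(Mul(Mul(Function('I')(6, 6), 7), -6))), Pow(Add(-212847, 315762), -1)) = Mul(Add(-43924, Mul(Pow(Mul(Mul(Add(-4, Mul(-1, 6)), 7), -6), Rational(-1, 2)), Add(181, Mul(Mul(Mul(Add(-4, Mul(-1, 6)), 7), -6), Add(51, Mul(Mul(Add(-4, Mul(-1, 6)), 7), -6)))))), Pow(Add(-212847, 315762), -1)) = Mul(Add(-43924, Mul(Pow(Mul(Mul(Add(-4, -6), 7), -6), Rational(-1, 2)), Add(181, Mul(Mul(Mul(Add(-4, -6), 7), -6), Add(51, Mul(Mul(Add(-4, -6), 7), -6)))))), Pow(102915, -1)) = Mul(Add(-43924, Mul(Pow(Mul(Mul(-10, 7), -6), Rational(-1, 2)), Add(181, Mul(Mul(Mul(-10, 7), -6), Add(51, Mul(Mul(-10, 7), -6)))))), Rational(1, 102915)) = Mul(Add(-43924, Mul(Pow(Mul(-70, -6), Rational(-1, 2)), Add(181, Mul(Mul(-70, -6), Add(51, Mul(-70, -6)))))), Rational(1, 102915)) = Mul(Add(-43924, Mul(Pow(420, Rational(-1, 2)), Add(181, Mul(420, Add(51, 420))))), Rational(1, 102915)) = Mul(Add(-43924, Mul(Mul(Rational(1, 210), Pow(105, Rational(1, 2))), Add(181, Mul(420, 471)))), Rational(1, 102915)) = Mul(Add(-43924, Mul(Mul(Rational(1, 210), Pow(105, Rational(1, 2))), Add(181, 197820))), Rational(1, 102915)) = Mul(Add(-43924, Mul(Mul(Rational(1, 210), Pow(105, Rational(1, 2))), 198001)), Rational(1, 102915)) = Mul(Add(-43924, Mul(Rational(198001, 210), Pow(105, Rational(1, 2)))), Rational(1, 102915)) = Add(Rational(-43924, 102915), Mul(Rational(198001, 21612150), Pow(105, Rational(1, 2))))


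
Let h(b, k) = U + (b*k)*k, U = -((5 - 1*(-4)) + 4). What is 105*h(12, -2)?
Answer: 3675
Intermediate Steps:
U = -13 (U = -((5 + 4) + 4) = -(9 + 4) = -1*13 = -13)
h(b, k) = -13 + b*k² (h(b, k) = -13 + (b*k)*k = -13 + b*k²)
105*h(12, -2) = 105*(-13 + 12*(-2)²) = 105*(-13 + 12*4) = 105*(-13 + 48) = 105*35 = 3675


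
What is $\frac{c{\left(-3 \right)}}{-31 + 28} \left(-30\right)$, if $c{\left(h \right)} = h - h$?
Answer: $0$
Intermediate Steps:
$c{\left(h \right)} = 0$
$\frac{c{\left(-3 \right)}}{-31 + 28} \left(-30\right) = \frac{0}{-31 + 28} \left(-30\right) = \frac{0}{-3} \left(-30\right) = 0 \left(- \frac{1}{3}\right) \left(-30\right) = 0 \left(-30\right) = 0$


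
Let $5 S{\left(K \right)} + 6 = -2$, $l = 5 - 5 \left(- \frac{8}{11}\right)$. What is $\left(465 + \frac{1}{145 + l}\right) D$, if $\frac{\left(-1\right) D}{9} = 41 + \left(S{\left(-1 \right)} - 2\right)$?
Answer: $- \frac{1322604063}{8450} \approx -1.5652 \cdot 10^{5}$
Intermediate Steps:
$l = \frac{95}{11}$ ($l = 5 - 5 \left(\left(-8\right) \frac{1}{11}\right) = 5 - - \frac{40}{11} = 5 + \frac{40}{11} = \frac{95}{11} \approx 8.6364$)
$S{\left(K \right)} = - \frac{8}{5}$ ($S{\left(K \right)} = - \frac{6}{5} + \frac{1}{5} \left(-2\right) = - \frac{6}{5} - \frac{2}{5} = - \frac{8}{5}$)
$D = - \frac{1683}{5}$ ($D = - 9 \left(41 - \frac{18}{5}\right) = \left(-9\right) \frac{187}{5} = - \frac{1683}{5} \approx -336.6$)
$\left(465 + \frac{1}{145 + l}\right) D = \left(465 + \frac{1}{145 + \frac{95}{11}}\right) \left(- \frac{1683}{5}\right) = \left(465 + \frac{1}{\frac{1690}{11}}\right) \left(- \frac{1683}{5}\right) = \left(465 + \frac{11}{1690}\right) \left(- \frac{1683}{5}\right) = \frac{785861}{1690} \left(- \frac{1683}{5}\right) = - \frac{1322604063}{8450}$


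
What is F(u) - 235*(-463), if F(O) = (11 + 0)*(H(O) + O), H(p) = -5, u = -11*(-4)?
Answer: 109234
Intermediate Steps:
u = 44
F(O) = -55 + 11*O (F(O) = (11 + 0)*(-5 + O) = 11*(-5 + O) = -55 + 11*O)
F(u) - 235*(-463) = (-55 + 11*44) - 235*(-463) = (-55 + 484) + 108805 = 429 + 108805 = 109234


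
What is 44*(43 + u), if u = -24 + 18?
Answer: 1628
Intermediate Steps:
u = -6
44*(43 + u) = 44*(43 - 6) = 44*37 = 1628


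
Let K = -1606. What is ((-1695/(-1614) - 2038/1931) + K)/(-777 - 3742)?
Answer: 1668443497/4694689682 ≈ 0.35539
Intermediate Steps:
((-1695/(-1614) - 2038/1931) + K)/(-777 - 3742) = ((-1695/(-1614) - 2038/1931) - 1606)/(-777 - 3742) = ((-1695*(-1/1614) - 2038*1/1931) - 1606)/(-4519) = ((565/538 - 2038/1931) - 1606)*(-1/4519) = (-5429/1038878 - 1606)*(-1/4519) = -1668443497/1038878*(-1/4519) = 1668443497/4694689682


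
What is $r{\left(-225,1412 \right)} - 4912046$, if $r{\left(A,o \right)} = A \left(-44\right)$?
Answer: $-4902146$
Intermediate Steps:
$r{\left(A,o \right)} = - 44 A$
$r{\left(-225,1412 \right)} - 4912046 = \left(-44\right) \left(-225\right) - 4912046 = 9900 - 4912046 = -4902146$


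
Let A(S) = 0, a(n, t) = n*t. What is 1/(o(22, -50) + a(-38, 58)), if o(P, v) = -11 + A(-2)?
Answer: -1/2215 ≈ -0.00045147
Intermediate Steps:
o(P, v) = -11 (o(P, v) = -11 + 0 = -11)
1/(o(22, -50) + a(-38, 58)) = 1/(-11 - 38*58) = 1/(-11 - 2204) = 1/(-2215) = -1/2215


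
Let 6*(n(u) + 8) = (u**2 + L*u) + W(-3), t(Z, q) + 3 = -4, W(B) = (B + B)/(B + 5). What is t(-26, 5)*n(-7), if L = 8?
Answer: 203/3 ≈ 67.667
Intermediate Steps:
W(B) = 2*B/(5 + B) (W(B) = (2*B)/(5 + B) = 2*B/(5 + B))
t(Z, q) = -7 (t(Z, q) = -3 - 4 = -7)
n(u) = -17/2 + u**2/6 + 4*u/3 (n(u) = -8 + ((u**2 + 8*u) + 2*(-3)/(5 - 3))/6 = -8 + ((u**2 + 8*u) + 2*(-3)/2)/6 = -8 + ((u**2 + 8*u) + 2*(-3)*(1/2))/6 = -8 + ((u**2 + 8*u) - 3)/6 = -8 + (-3 + u**2 + 8*u)/6 = -8 + (-1/2 + u**2/6 + 4*u/3) = -17/2 + u**2/6 + 4*u/3)
t(-26, 5)*n(-7) = -7*(-17/2 + (1/6)*(-7)**2 + (4/3)*(-7)) = -7*(-17/2 + (1/6)*49 - 28/3) = -7*(-17/2 + 49/6 - 28/3) = -7*(-29/3) = 203/3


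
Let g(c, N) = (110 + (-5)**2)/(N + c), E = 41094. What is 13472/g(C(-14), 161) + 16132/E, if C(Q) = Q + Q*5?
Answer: 263153038/34245 ≈ 7684.4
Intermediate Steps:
C(Q) = 6*Q (C(Q) = Q + 5*Q = 6*Q)
g(c, N) = 135/(N + c) (g(c, N) = (110 + 25)/(N + c) = 135/(N + c))
13472/g(C(-14), 161) + 16132/E = 13472/((135/(161 + 6*(-14)))) + 16132/41094 = 13472/((135/(161 - 84))) + 16132*(1/41094) = 13472/((135/77)) + 8066/20547 = 13472/((135*(1/77))) + 8066/20547 = 13472/(135/77) + 8066/20547 = 13472*(77/135) + 8066/20547 = 1037344/135 + 8066/20547 = 263153038/34245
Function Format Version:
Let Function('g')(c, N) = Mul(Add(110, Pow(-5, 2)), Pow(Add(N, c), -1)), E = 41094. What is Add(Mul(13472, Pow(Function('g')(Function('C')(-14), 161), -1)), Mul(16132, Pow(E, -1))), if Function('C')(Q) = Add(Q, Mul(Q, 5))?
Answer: Rational(263153038, 34245) ≈ 7684.4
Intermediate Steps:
Function('C')(Q) = Mul(6, Q) (Function('C')(Q) = Add(Q, Mul(5, Q)) = Mul(6, Q))
Function('g')(c, N) = Mul(135, Pow(Add(N, c), -1)) (Function('g')(c, N) = Mul(Add(110, 25), Pow(Add(N, c), -1)) = Mul(135, Pow(Add(N, c), -1)))
Add(Mul(13472, Pow(Function('g')(Function('C')(-14), 161), -1)), Mul(16132, Pow(E, -1))) = Add(Mul(13472, Pow(Mul(135, Pow(Add(161, Mul(6, -14)), -1)), -1)), Mul(16132, Pow(41094, -1))) = Add(Mul(13472, Pow(Mul(135, Pow(Add(161, -84), -1)), -1)), Mul(16132, Rational(1, 41094))) = Add(Mul(13472, Pow(Mul(135, Pow(77, -1)), -1)), Rational(8066, 20547)) = Add(Mul(13472, Pow(Mul(135, Rational(1, 77)), -1)), Rational(8066, 20547)) = Add(Mul(13472, Pow(Rational(135, 77), -1)), Rational(8066, 20547)) = Add(Mul(13472, Rational(77, 135)), Rational(8066, 20547)) = Add(Rational(1037344, 135), Rational(8066, 20547)) = Rational(263153038, 34245)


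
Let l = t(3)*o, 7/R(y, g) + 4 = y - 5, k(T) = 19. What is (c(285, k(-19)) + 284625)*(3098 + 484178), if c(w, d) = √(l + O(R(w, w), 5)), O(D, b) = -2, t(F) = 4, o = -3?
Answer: 138690931500 + 487276*I*√14 ≈ 1.3869e+11 + 1.8232e+6*I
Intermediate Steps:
R(y, g) = 7/(-9 + y) (R(y, g) = 7/(-4 + (y - 5)) = 7/(-4 + (-5 + y)) = 7/(-9 + y))
l = -12 (l = 4*(-3) = -12)
c(w, d) = I*√14 (c(w, d) = √(-12 - 2) = √(-14) = I*√14)
(c(285, k(-19)) + 284625)*(3098 + 484178) = (I*√14 + 284625)*(3098 + 484178) = (284625 + I*√14)*487276 = 138690931500 + 487276*I*√14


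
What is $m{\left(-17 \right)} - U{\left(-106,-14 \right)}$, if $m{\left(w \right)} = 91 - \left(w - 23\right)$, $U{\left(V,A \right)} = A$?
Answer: $145$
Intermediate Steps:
$m{\left(w \right)} = 114 - w$ ($m{\left(w \right)} = 91 - \left(-23 + w\right) = 114 - w$)
$m{\left(-17 \right)} - U{\left(-106,-14 \right)} = \left(114 - -17\right) - -14 = \left(114 + 17\right) + 14 = 131 + 14 = 145$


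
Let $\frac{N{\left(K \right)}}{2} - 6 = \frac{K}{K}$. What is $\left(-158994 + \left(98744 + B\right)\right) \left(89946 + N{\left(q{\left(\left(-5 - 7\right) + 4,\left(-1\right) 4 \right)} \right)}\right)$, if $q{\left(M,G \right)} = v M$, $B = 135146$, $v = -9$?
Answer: $6737644160$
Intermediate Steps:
$q{\left(M,G \right)} = - 9 M$
$N{\left(K \right)} = 14$ ($N{\left(K \right)} = 12 + 2 \frac{K}{K} = 12 + 2 \cdot 1 = 12 + 2 = 14$)
$\left(-158994 + \left(98744 + B\right)\right) \left(89946 + N{\left(q{\left(\left(-5 - 7\right) + 4,\left(-1\right) 4 \right)} \right)}\right) = \left(-158994 + \left(98744 + 135146\right)\right) \left(89946 + 14\right) = \left(-158994 + 233890\right) 89960 = 74896 \cdot 89960 = 6737644160$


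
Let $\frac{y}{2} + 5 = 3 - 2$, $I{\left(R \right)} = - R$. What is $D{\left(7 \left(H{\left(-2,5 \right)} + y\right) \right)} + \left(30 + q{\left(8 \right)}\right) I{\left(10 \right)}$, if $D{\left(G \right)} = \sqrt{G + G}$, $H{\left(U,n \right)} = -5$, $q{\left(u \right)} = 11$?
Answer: $-410 + i \sqrt{182} \approx -410.0 + 13.491 i$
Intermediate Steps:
$y = -8$ ($y = -10 + 2 \left(3 - 2\right) = -10 + 2 \cdot 1 = -10 + 2 = -8$)
$D{\left(G \right)} = \sqrt{2} \sqrt{G}$ ($D{\left(G \right)} = \sqrt{2 G} = \sqrt{2} \sqrt{G}$)
$D{\left(7 \left(H{\left(-2,5 \right)} + y\right) \right)} + \left(30 + q{\left(8 \right)}\right) I{\left(10 \right)} = \sqrt{2} \sqrt{7 \left(-5 - 8\right)} + \left(30 + 11\right) \left(\left(-1\right) 10\right) = \sqrt{2} \sqrt{7 \left(-13\right)} + 41 \left(-10\right) = \sqrt{2} \sqrt{-91} - 410 = \sqrt{2} i \sqrt{91} - 410 = i \sqrt{182} - 410 = -410 + i \sqrt{182}$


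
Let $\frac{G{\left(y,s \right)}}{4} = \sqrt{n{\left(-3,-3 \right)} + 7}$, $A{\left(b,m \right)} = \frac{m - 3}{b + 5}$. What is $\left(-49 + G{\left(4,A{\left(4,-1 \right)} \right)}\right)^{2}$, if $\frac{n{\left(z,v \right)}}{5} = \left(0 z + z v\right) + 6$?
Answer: $3713 - 392 \sqrt{82} \approx 163.29$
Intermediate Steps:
$n{\left(z,v \right)} = 30 + 5 v z$ ($n{\left(z,v \right)} = 5 \left(\left(0 z + z v\right) + 6\right) = 5 \left(\left(0 + v z\right) + 6\right) = 5 \left(v z + 6\right) = 5 \left(6 + v z\right) = 30 + 5 v z$)
$A{\left(b,m \right)} = \frac{-3 + m}{5 + b}$
$G{\left(y,s \right)} = 4 \sqrt{82}$ ($G{\left(y,s \right)} = 4 \sqrt{\left(30 + 5 \left(-3\right) \left(-3\right)\right) + 7} = 4 \sqrt{\left(30 + 45\right) + 7} = 4 \sqrt{75 + 7} = 4 \sqrt{82}$)
$\left(-49 + G{\left(4,A{\left(4,-1 \right)} \right)}\right)^{2} = \left(-49 + 4 \sqrt{82}\right)^{2}$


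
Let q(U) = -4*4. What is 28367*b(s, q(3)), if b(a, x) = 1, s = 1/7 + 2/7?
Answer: 28367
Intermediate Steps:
q(U) = -16
s = 3/7 (s = 1*(⅐) + 2*(⅐) = ⅐ + 2/7 = 3/7 ≈ 0.42857)
28367*b(s, q(3)) = 28367*1 = 28367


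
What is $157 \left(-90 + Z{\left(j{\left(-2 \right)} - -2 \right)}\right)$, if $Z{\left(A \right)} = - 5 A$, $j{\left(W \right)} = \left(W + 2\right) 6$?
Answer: $-15700$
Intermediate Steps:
$j{\left(W \right)} = 12 + 6 W$ ($j{\left(W \right)} = \left(2 + W\right) 6 = 12 + 6 W$)
$157 \left(-90 + Z{\left(j{\left(-2 \right)} - -2 \right)}\right) = 157 \left(-90 - 5 \left(\left(12 + 6 \left(-2\right)\right) - -2\right)\right) = 157 \left(-90 - 5 \left(\left(12 - 12\right) + 2\right)\right) = 157 \left(-90 - 5 \left(0 + 2\right)\right) = 157 \left(-90 - 10\right) = 157 \left(-100\right) = -15700$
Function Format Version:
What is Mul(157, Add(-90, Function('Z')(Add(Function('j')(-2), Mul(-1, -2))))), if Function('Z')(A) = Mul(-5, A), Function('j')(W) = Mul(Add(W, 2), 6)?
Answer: -15700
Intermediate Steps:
Function('j')(W) = Add(12, Mul(6, W)) (Function('j')(W) = Mul(Add(2, W), 6) = Add(12, Mul(6, W)))
Mul(157, Add(-90, Function('Z')(Add(Function('j')(-2), Mul(-1, -2))))) = Mul(157, Add(-90, Mul(-5, Add(Add(12, Mul(6, -2)), Mul(-1, -2))))) = Mul(157, Add(-90, Mul(-5, Add(Add(12, -12), 2)))) = Mul(157, Add(-90, Mul(-5, Add(0, 2)))) = Mul(157, Add(-90, Mul(-5, 2))) = Mul(157, Add(-90, -10)) = Mul(157, -100) = -15700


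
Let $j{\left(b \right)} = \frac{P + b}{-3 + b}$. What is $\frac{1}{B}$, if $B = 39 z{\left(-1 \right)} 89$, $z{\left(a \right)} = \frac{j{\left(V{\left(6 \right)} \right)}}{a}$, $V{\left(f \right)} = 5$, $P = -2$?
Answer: $- \frac{2}{10413} \approx -0.00019207$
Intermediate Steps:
$j{\left(b \right)} = \frac{-2 + b}{-3 + b}$
$z{\left(a \right)} = \frac{3}{2 a}$ ($z{\left(a \right)} = \frac{\frac{1}{-3 + 5} \left(-2 + 5\right)}{a} = \frac{\frac{1}{2} \cdot 3}{a} = \frac{3}{2 a}$)
$B = - \frac{10413}{2}$ ($B = 39 \frac{3}{2 \left(-1\right)} 89 = 39 \cdot \frac{3}{2} \left(-1\right) 89 = 39 \left(- \frac{3}{2}\right) 89 = \left(- \frac{117}{2}\right) 89 = - \frac{10413}{2} \approx -5206.5$)
$\frac{1}{B} = \frac{1}{- \frac{10413}{2}} = - \frac{2}{10413}$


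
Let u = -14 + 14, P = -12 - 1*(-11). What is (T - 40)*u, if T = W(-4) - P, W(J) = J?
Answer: 0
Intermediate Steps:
P = -1 (P = -12 + 11 = -1)
u = 0
T = -3 (T = -4 - 1*(-1) = -4 + 1 = -3)
(T - 40)*u = (-3 - 40)*0 = -43*0 = 0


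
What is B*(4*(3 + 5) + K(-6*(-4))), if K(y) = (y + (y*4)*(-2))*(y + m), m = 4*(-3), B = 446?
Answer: -884864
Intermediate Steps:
m = -12
K(y) = -7*y*(-12 + y) (K(y) = (y + (y*4)*(-2))*(y - 12) = (y + (4*y)*(-2))*(-12 + y) = (y - 8*y)*(-12 + y) = (-7*y)*(-12 + y) = -7*y*(-12 + y))
B*(4*(3 + 5) + K(-6*(-4))) = 446*(4*(3 + 5) + 7*(-6*(-4))*(12 - (-6)*(-4))) = 446*(4*8 + 7*24*(12 - 1*24)) = 446*(32 + 7*24*(12 - 24)) = 446*(32 + 7*24*(-12)) = 446*(32 - 2016) = 446*(-1984) = -884864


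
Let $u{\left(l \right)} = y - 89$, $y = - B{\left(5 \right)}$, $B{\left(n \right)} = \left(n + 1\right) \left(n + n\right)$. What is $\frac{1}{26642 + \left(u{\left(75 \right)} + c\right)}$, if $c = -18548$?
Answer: $\frac{1}{7945} \approx 0.00012587$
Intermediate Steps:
$B{\left(n \right)} = 2 n \left(1 + n\right)$ ($B{\left(n \right)} = \left(1 + n\right) 2 n = 2 n \left(1 + n\right)$)
$y = -60$ ($y = - 2 \cdot 5 \left(1 + 5\right) = - 2 \cdot 5 \cdot 6 = \left(-1\right) 60 = -60$)
$u{\left(l \right)} = -149$ ($u{\left(l \right)} = -60 - 89 = -149$)
$\frac{1}{26642 + \left(u{\left(75 \right)} + c\right)} = \frac{1}{26642 - 18697} = \frac{1}{7945}$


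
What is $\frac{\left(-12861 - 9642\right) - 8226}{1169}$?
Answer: $- \frac{30729}{1169} \approx -26.287$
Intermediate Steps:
$\frac{\left(-12861 - 9642\right) - 8226}{1169} = \left(-22503 - 8226\right) \frac{1}{1169} = \left(-30729\right) \frac{1}{1169} = - \frac{30729}{1169}$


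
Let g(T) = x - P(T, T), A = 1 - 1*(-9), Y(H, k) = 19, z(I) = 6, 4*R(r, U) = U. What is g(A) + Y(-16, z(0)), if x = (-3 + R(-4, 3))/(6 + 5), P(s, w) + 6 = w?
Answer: 651/44 ≈ 14.795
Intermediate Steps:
P(s, w) = -6 + w
R(r, U) = U/4
x = -9/44 (x = (-3 + (¼)*3)/(6 + 5) = (-3 + ¾)/11 = -9/4*1/11 = -9/44 ≈ -0.20455)
A = 10 (A = 1 + 9 = 10)
g(T) = 255/44 - T (g(T) = -9/44 - (-6 + T) = -9/44 + (6 - T) = 255/44 - T)
g(A) + Y(-16, z(0)) = (255/44 - 1*10) + 19 = (255/44 - 10) + 19 = -185/44 + 19 = 651/44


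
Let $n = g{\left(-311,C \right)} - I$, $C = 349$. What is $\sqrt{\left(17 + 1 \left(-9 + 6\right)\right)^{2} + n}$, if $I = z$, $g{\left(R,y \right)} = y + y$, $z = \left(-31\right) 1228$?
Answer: $11 \sqrt{322} \approx 197.39$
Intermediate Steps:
$z = -38068$
$g{\left(R,y \right)} = 2 y$
$I = -38068$
$n = 38766$ ($n = 2 \cdot 349 - -38068 = 698 + 38068 = 38766$)
$\sqrt{\left(17 + 1 \left(-9 + 6\right)\right)^{2} + n} = \sqrt{\left(17 + 1 \left(-9 + 6\right)\right)^{2} + 38766} = \sqrt{\left(17 + 1 \left(-3\right)\right)^{2} + 38766} = \sqrt{\left(17 - 3\right)^{2} + 38766} = \sqrt{14^{2} + 38766} = \sqrt{196 + 38766} = \sqrt{38962} = 11 \sqrt{322}$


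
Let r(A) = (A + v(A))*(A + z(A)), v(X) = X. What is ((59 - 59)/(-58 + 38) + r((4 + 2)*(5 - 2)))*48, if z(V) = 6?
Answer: 41472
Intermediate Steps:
r(A) = 2*A*(6 + A) (r(A) = (A + A)*(A + 6) = (2*A)*(6 + A) = 2*A*(6 + A))
((59 - 59)/(-58 + 38) + r((4 + 2)*(5 - 2)))*48 = ((59 - 59)/(-58 + 38) + 2*((4 + 2)*(5 - 2))*(6 + (4 + 2)*(5 - 2)))*48 = (0/(-20) + 2*(6*3)*(6 + 6*3))*48 = (0*(-1/20) + 2*18*(6 + 18))*48 = (0 + 2*18*24)*48 = (0 + 864)*48 = 864*48 = 41472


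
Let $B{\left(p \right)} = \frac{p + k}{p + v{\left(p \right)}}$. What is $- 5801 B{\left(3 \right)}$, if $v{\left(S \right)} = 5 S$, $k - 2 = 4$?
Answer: $- \frac{5801}{2} \approx -2900.5$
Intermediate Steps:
$k = 6$ ($k = 2 + 4 = 6$)
$B{\left(p \right)} = \frac{6 + p}{6 p}$ ($B{\left(p \right)} = \frac{p + 6}{p + 5 p} = \frac{6 + p}{6 p}$)
$- 5801 B{\left(3 \right)} = - 5801 \frac{6 + 3}{6 \cdot 3} = - 5801 \cdot \frac{1}{6} \cdot \frac{1}{3} \cdot 9 = \left(-5801\right) \frac{1}{2} = - \frac{5801}{2}$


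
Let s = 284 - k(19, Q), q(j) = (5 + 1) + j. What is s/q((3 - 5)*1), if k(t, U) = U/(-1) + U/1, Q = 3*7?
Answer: 71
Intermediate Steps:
Q = 21
q(j) = 6 + j
k(t, U) = 0 (k(t, U) = U*(-1) + U*1 = -U + U = 0)
s = 284 (s = 284 - 1*0 = 284 + 0 = 284)
s/q((3 - 5)*1) = 284/(6 + (3 - 5)*1) = 284/(6 - 2*1) = 284/(6 - 2) = 284/4 = 284*(¼) = 71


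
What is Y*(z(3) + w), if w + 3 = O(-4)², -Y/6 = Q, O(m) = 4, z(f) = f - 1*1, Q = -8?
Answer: 720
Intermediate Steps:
z(f) = -1 + f (z(f) = f - 1 = -1 + f)
Y = 48 (Y = -6*(-8) = 48)
w = 13 (w = -3 + 4² = -3 + 16 = 13)
Y*(z(3) + w) = 48*((-1 + 3) + 13) = 48*(2 + 13) = 48*15 = 720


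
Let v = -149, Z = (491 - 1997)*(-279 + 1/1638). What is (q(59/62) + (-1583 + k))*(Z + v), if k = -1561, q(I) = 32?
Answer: -356842378288/273 ≈ -1.3071e+9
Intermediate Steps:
Z = 114707251/273 (Z = -1506*(-279 + 1/1638) = -1506*(-457001/1638) = 114707251/273 ≈ 4.2017e+5)
(q(59/62) + (-1583 + k))*(Z + v) = (32 + (-1583 - 1561))*(114707251/273 - 149) = (32 - 3144)*(114666574/273) = -3112*114666574/273 = -356842378288/273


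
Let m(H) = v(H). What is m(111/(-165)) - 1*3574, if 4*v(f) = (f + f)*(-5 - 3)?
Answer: -196422/55 ≈ -3571.3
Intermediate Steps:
v(f) = -4*f (v(f) = ((f + f)*(-5 - 3))/4 = ((2*f)*(-8))/4 = (-16*f)/4 = -4*f)
m(H) = -4*H
m(111/(-165)) - 1*3574 = -444/(-165) - 1*3574 = -444*(-1)/165 - 3574 = -4*(-37/55) - 3574 = 148/55 - 3574 = -196422/55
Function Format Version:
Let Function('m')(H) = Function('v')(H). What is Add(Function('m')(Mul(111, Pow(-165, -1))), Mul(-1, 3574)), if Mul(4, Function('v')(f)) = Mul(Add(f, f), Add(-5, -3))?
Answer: Rational(-196422, 55) ≈ -3571.3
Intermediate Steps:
Function('v')(f) = Mul(-4, f) (Function('v')(f) = Mul(Rational(1, 4), Mul(Add(f, f), Add(-5, -3))) = Mul(Rational(1, 4), Mul(Mul(2, f), -8)) = Mul(Rational(1, 4), Mul(-16, f)) = Mul(-4, f))
Function('m')(H) = Mul(-4, H)
Add(Function('m')(Mul(111, Pow(-165, -1))), Mul(-1, 3574)) = Add(Mul(-4, Mul(111, Pow(-165, -1))), Mul(-1, 3574)) = Add(Mul(-4, Mul(111, Rational(-1, 165))), -3574) = Add(Mul(-4, Rational(-37, 55)), -3574) = Add(Rational(148, 55), -3574) = Rational(-196422, 55)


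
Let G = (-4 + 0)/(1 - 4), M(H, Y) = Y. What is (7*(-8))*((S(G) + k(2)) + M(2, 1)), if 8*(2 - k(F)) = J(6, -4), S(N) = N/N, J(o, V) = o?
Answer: -182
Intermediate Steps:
G = 4/3 (G = -4/(-3) = -4*(-⅓) = 4/3 ≈ 1.3333)
S(N) = 1
k(F) = 5/4 (k(F) = 2 - ⅛*6 = 2 - ¾ = 5/4)
(7*(-8))*((S(G) + k(2)) + M(2, 1)) = (7*(-8))*((1 + 5/4) + 1) = -56*(9/4 + 1) = -56*13/4 = -182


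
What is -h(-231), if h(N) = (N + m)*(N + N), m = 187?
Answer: -20328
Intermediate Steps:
h(N) = 2*N*(187 + N) (h(N) = (N + 187)*(N + N) = (187 + N)*(2*N) = 2*N*(187 + N))
-h(-231) = -2*(-231)*(187 - 231) = -2*(-231)*(-44) = -1*20328 = -20328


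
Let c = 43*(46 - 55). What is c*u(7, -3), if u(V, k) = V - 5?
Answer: -774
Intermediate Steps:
u(V, k) = -5 + V
c = -387 (c = 43*(-9) = -387)
c*u(7, -3) = -387*(-5 + 7) = -387*2 = -774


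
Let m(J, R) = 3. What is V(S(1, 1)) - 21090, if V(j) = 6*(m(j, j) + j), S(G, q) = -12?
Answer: -21144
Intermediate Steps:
V(j) = 18 + 6*j (V(j) = 6*(3 + j) = 18 + 6*j)
V(S(1, 1)) - 21090 = (18 + 6*(-12)) - 21090 = (18 - 72) - 21090 = -54 - 21090 = -21144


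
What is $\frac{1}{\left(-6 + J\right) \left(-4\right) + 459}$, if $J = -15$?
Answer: $\frac{1}{543} \approx 0.0018416$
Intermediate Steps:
$\frac{1}{\left(-6 + J\right) \left(-4\right) + 459} = \frac{1}{\left(-6 - 15\right) \left(-4\right) + 459} = \frac{1}{\left(-21\right) \left(-4\right) + 459} = \frac{1}{84 + 459} = \frac{1}{543}$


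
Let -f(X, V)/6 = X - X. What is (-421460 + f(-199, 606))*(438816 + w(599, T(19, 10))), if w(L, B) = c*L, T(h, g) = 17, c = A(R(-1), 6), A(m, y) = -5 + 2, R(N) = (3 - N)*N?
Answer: -184186027740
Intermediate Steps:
R(N) = N*(3 - N)
A(m, y) = -3
f(X, V) = 0 (f(X, V) = -6*(X - X) = -6*0 = 0)
c = -3
w(L, B) = -3*L
(-421460 + f(-199, 606))*(438816 + w(599, T(19, 10))) = (-421460 + 0)*(438816 - 3*599) = -421460*(438816 - 1797) = -421460*437019 = -184186027740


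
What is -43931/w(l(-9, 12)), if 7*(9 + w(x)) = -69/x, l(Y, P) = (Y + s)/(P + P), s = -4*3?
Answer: -2152619/111 ≈ -19393.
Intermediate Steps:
s = -12
l(Y, P) = (-12 + Y)/(2*P) (l(Y, P) = (Y - 12)/(P + P) = (-12 + Y)/((2*P)) = (-12 + Y)*(1/(2*P)) = (-12 + Y)/(2*P))
w(x) = -9 - 69/(7*x) (w(x) = -9 + (-69/x)/7 = -9 - 69/(7*x))
-43931/w(l(-9, 12)) = -43931/(-9 - 69*24/(-12 - 9)/7) = -43931/(-9 - 69/(7*((1/2)*(1/12)*(-21)))) = -43931/(-9 - 69/(7*(-7/8))) = -43931/(-9 - 69/7*(-8/7)) = -43931/(-9 + 552/49) = -43931/111/49 = -43931*49/111 = -2152619/111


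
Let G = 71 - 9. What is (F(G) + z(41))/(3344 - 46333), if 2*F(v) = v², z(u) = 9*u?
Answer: -2291/42989 ≈ -0.053293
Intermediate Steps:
G = 62 (G = 71 - 1*9 = 71 - 9 = 62)
F(v) = v²/2
(F(G) + z(41))/(3344 - 46333) = ((½)*62² + 9*41)/(3344 - 46333) = ((½)*3844 + 369)/(-42989) = (1922 + 369)*(-1/42989) = 2291*(-1/42989) = -2291/42989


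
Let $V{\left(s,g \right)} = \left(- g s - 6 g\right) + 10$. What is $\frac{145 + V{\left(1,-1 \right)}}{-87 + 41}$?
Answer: $- \frac{81}{23} \approx -3.5217$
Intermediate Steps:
$V{\left(s,g \right)} = 10 - 6 g - g s$ ($V{\left(s,g \right)} = \left(- g s - 6 g\right) + 10 = \left(- 6 g - g s\right) + 10 = 10 - 6 g - g s$)
$\frac{145 + V{\left(1,-1 \right)}}{-87 + 41} = \frac{145 - \left(-16 - 1\right)}{-87 + 41} = \frac{145 + \left(10 + 6 + 1\right)}{-46} = - \frac{145 + 17}{46} = \left(- \frac{1}{46}\right) 162 = - \frac{81}{23}$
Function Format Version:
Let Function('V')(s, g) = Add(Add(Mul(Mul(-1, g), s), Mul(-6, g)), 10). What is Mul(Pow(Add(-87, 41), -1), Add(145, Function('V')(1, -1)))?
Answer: Rational(-81, 23) ≈ -3.5217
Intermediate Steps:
Function('V')(s, g) = Add(10, Mul(-6, g), Mul(-1, g, s)) (Function('V')(s, g) = Add(Add(Mul(-1, g, s), Mul(-6, g)), 10) = Add(Add(Mul(-6, g), Mul(-1, g, s)), 10) = Add(10, Mul(-6, g), Mul(-1, g, s)))
Mul(Pow(Add(-87, 41), -1), Add(145, Function('V')(1, -1))) = Mul(Pow(Add(-87, 41), -1), Add(145, Add(10, Mul(-6, -1), Mul(-1, -1, 1)))) = Mul(Pow(-46, -1), Add(145, Add(10, 6, 1))) = Mul(Rational(-1, 46), Add(145, 17)) = Mul(Rational(-1, 46), 162) = Rational(-81, 23)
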